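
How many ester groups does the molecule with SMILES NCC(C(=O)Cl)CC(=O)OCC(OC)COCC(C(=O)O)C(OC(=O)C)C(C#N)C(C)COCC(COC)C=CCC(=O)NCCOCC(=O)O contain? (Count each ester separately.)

2

–NH2 on an sp³ carbon with no adjacent C=O → amine.
pendant –C(=O)X: carbonyl C bonded to C and halogen → acyl halide.
–C(=O)–O–C with C on the carbonyl side → ester.
pendant –OCH3: C–O–C with sp³ C, no adjacent C=O → ether.
C–O–C with sp³ carbons on both sides and no adjacent C=O → ether.
pendant –COOH: carbonyl C bonded to C and –OH → carboxylic acid.
pendant –OC(=O)CH3: an acyloxy group → ester.
pendant –C≡N: nitrile.
C–O–C with sp³ carbons on both sides and no adjacent C=O → ether.
pendant –CH2OCH3: C–O–C linkage → ether.
C=C double bond → alkene.
–C(=O)–N– linkage → amide (the N is not an amine).
C–O–C with sp³ carbons on both sides and no adjacent C=O → ether.
–COOH: carbonyl C bonded to –OH and C → carboxylic acid (the –OH is not a separate alcohol).
Ester appears at: CH2COOCH2, CH(OCOCH3) → 2.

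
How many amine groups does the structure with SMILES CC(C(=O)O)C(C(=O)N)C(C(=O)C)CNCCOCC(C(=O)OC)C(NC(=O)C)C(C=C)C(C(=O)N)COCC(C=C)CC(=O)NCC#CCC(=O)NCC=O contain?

1

Reading the structure from left to right:
  CH(COOH): pendant –COOH: carbonyl C bonded to C and –OH → carboxylic acid.
  CH(CONH2): pendant –CONH2: carbonyl C bonded to C and N → amide.
  CH(COCH3): pendant –COCH3: carbonyl C bonded to two carbons → ketone.
  CH2NHCH2: C–N–C with sp³ carbons and no adjacent C=O → amine (secondary).
  CH2OCH2: C–O–C with sp³ carbons on both sides and no adjacent C=O → ether.
  CH(COOCH3): pendant –COOCH3: carbonyl C bonded to C and –OCH3 → ester.
  CH(NHCOCH3): pendant –NHC(=O)CH3: N bonded to a carbonyl → amide (not amine).
  CH(CH=CH2): pendant –CH=CH2: C=C double bond → alkene.
  CH(CONH2): pendant –CONH2: carbonyl C bonded to C and N → amide.
  CH2OCH2: C–O–C with sp³ carbons on both sides and no adjacent C=O → ether.
  CH(CH=CH2): pendant –CH=CH2: C=C double bond → alkene.
  CH2CONHCH2: –C(=O)–N– linkage → amide (the N is not an amine).
  C≡C: C≡C triple bond → alkyne.
  CH2CONHCH2: –C(=O)–N– linkage → amide (the N is not an amine).
  CHO: terminal –CHO: carbonyl C bonded to H and C → aldehyde.
Amine appears at: CH2NHCH2 → 1.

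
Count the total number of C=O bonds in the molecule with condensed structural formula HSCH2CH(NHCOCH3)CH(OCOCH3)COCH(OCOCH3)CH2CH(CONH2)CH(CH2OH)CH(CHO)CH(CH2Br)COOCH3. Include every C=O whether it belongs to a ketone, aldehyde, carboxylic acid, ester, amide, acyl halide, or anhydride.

7

CH(NHCOCH3): amide, 1 C=O (running total 1).
CH(OCOCH3): ester, 1 C=O (running total 2).
CO: ketone, 1 C=O (running total 3).
CH(OCOCH3): ester, 1 C=O (running total 4).
CH(CONH2): amide, 1 C=O (running total 5).
CH(CHO): aldehyde, 1 C=O (running total 6).
COOCH3: ester, 1 C=O (running total 7).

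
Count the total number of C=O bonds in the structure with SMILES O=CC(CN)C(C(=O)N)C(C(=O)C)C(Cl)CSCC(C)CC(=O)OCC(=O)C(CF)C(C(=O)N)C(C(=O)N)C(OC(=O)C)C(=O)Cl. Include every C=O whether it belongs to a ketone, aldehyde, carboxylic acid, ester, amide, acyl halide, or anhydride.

OHC: aldehyde, 1 C=O (running total 1).
CH(CONH2): amide, 1 C=O (running total 2).
CH(COCH3): ketone, 1 C=O (running total 3).
CH2COOCH2: ester, 1 C=O (running total 4).
CO: ketone, 1 C=O (running total 5).
CH(CONH2): amide, 1 C=O (running total 6).
CH(CONH2): amide, 1 C=O (running total 7).
CH(OCOCH3): ester, 1 C=O (running total 8).
COCl: acyl halide, 1 C=O (running total 9).

9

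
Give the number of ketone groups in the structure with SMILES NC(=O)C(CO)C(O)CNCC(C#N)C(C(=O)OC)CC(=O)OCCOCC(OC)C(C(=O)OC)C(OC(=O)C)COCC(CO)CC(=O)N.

Taking each segment in turn:
  H2NCO: –C(=O)NH2: carbonyl C bonded to C and to N → amide (the N is not a separate amine).
  CH(CH2OH): pendant –CH2OH on an sp³ backbone C → alcohol.
  CH(OH): –OH on an sp³ carbon → alcohol (secondary).
  CH2NHCH2: C–N–C with sp³ carbons and no adjacent C=O → amine (secondary).
  CH(CN): pendant –C≡N: nitrile.
  CH(COOCH3): pendant –COOCH3: carbonyl C bonded to C and –OCH3 → ester.
  CH2COOCH2: –C(=O)–O–C with C on the carbonyl side → ester.
  CH2OCH2: C–O–C with sp³ carbons on both sides and no adjacent C=O → ether.
  CH(OCH3): pendant –OCH3: C–O–C with sp³ C, no adjacent C=O → ether.
  CH(COOCH3): pendant –COOCH3: carbonyl C bonded to C and –OCH3 → ester.
  CH(OCOCH3): pendant –OC(=O)CH3: an acyloxy group → ester.
  CH2OCH2: C–O–C with sp³ carbons on both sides and no adjacent C=O → ether.
  CH(CH2OH): pendant –CH2OH on an sp³ backbone C → alcohol.
  CONH2: –C(=O)NH2: carbonyl C bonded to C and to N → amide (the N is not a separate amine).
No segment is a ketone: H2NCO is amide, not ketone; CH(COOCH3) is ester, not ketone; CH2COOCH2 is ester, not ketone. → 0.

0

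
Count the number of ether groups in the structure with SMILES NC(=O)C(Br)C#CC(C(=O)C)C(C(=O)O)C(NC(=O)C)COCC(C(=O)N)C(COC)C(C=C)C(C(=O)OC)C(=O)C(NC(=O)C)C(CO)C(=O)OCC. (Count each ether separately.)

2

Working along the chain:
  H2NCO: –C(=O)NH2: carbonyl C bonded to C and to N → amide (the N is not a separate amine).
  CH(Br): halogen on an sp³ carbon → alkyl halide.
  C≡C: C≡C triple bond → alkyne.
  CH(COCH3): pendant –COCH3: carbonyl C bonded to two carbons → ketone.
  CH(COOH): pendant –COOH: carbonyl C bonded to C and –OH → carboxylic acid.
  CH(NHCOCH3): pendant –NHC(=O)CH3: N bonded to a carbonyl → amide (not amine).
  CH2OCH2: C–O–C with sp³ carbons on both sides and no adjacent C=O → ether.
  CH(CONH2): pendant –CONH2: carbonyl C bonded to C and N → amide.
  CH(CH2OCH3): pendant –CH2OCH3: C–O–C linkage → ether.
  CH(CH=CH2): pendant –CH=CH2: C=C double bond → alkene.
  CH(COOCH3): pendant –COOCH3: carbonyl C bonded to C and –OCH3 → ester.
  CO: –C(=O)– with carbon on both sides → ketone.
  CH(NHCOCH3): pendant –NHC(=O)CH3: N bonded to a carbonyl → amide (not amine).
  CH(CH2OH): pendant –CH2OH on an sp³ backbone C → alcohol.
  COOCH2CH3: –C(=O)OCH2CH3: carbonyl C bonded to C and to –OEt → ester.
Ether appears at: CH2OCH2, CH(CH2OCH3) → 2.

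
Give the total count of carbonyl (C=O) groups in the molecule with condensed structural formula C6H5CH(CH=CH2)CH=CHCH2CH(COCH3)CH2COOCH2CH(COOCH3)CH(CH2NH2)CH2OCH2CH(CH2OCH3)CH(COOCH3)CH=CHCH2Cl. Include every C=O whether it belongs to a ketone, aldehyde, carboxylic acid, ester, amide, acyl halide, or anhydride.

4

CH(COCH3): ketone, 1 C=O (running total 1).
CH2COOCH2: ester, 1 C=O (running total 2).
CH(COOCH3): ester, 1 C=O (running total 3).
CH(COOCH3): ester, 1 C=O (running total 4).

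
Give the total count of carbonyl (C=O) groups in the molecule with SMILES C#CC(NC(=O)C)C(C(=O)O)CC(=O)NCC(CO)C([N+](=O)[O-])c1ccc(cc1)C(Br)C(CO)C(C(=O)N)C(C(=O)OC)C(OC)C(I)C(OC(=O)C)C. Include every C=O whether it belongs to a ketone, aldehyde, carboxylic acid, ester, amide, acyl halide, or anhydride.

6

CH(NHCOCH3): amide, 1 C=O (running total 1).
CH(COOH): carboxylic acid, 1 C=O (running total 2).
CH2CONHCH2: amide, 1 C=O (running total 3).
CH(CONH2): amide, 1 C=O (running total 4).
CH(COOCH3): ester, 1 C=O (running total 5).
CH(OCOCH3): ester, 1 C=O (running total 6).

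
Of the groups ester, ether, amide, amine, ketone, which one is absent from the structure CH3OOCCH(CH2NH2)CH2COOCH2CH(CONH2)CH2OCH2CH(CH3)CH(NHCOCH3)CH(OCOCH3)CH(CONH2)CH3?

amine: present (CH(CH2NH2) — pendant –CH2NH2: N on sp³ C, no adjacent C=O → amine).
amide: present (CH(CONH2) — pendant –CONH2: carbonyl C bonded to C and N → amide).
ester: present (CH3OOC — CH3O–C(=O)–: carbonyl C bonded to C and to –OCH3 → ester (not ketone + ether)).
ether: present (CH2OCH2 — C–O–C with sp³ carbons on both sides and no adjacent C=O → ether).
ketone: absent. In each of CH3OOC, CH2COOCH2 and CH(OCOCH3), the C=O is bonded to an –O–C group, which defines an ester, not a ketone. In each of CH(CONH2) and CH(NHCOCH3), the C=O is bonded to nitrogen, which defines an amide, not a ketone.

ketone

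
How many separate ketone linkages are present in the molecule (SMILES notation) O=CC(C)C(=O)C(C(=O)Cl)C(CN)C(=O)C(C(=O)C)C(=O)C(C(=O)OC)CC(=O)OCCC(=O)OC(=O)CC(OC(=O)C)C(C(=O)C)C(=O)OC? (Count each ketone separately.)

terminal –CHO: carbonyl C bonded to H and C → aldehyde.
–C(=O)– with carbon on both sides → ketone.
pendant –C(=O)X: carbonyl C bonded to C and halogen → acyl halide.
pendant –CH2NH2: N on sp³ C, no adjacent C=O → amine.
–C(=O)– with carbon on both sides → ketone.
pendant –COCH3: carbonyl C bonded to two carbons → ketone.
–C(=O)– with carbon on both sides → ketone.
pendant –COOCH3: carbonyl C bonded to C and –OCH3 → ester.
–C(=O)–O–C with C on the carbonyl side → ester.
two acyl groups sharing one oxygen, –C(=O)–O–C(=O)– → anhydride.
pendant –OC(=O)CH3: an acyloxy group → ester.
pendant –COCH3: carbonyl C bonded to two carbons → ketone.
–C(=O)OCH3: carbonyl C bonded to C and to –OCH3 → ester (not ketone + ether).
Ketone appears at: CO, CO, CH(COCH3), CO, CH(COCH3) → 5.

5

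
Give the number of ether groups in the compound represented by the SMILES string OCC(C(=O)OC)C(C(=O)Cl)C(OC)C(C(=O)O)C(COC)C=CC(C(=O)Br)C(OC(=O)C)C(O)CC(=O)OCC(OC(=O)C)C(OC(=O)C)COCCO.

HO– on an sp³ carbon → alcohol.
pendant –COOCH3: carbonyl C bonded to C and –OCH3 → ester.
pendant –C(=O)X: carbonyl C bonded to C and halogen → acyl halide.
pendant –OCH3: C–O–C with sp³ C, no adjacent C=O → ether.
pendant –COOH: carbonyl C bonded to C and –OH → carboxylic acid.
pendant –CH2OCH3: C–O–C linkage → ether.
C=C double bond → alkene.
pendant –C(=O)X: carbonyl C bonded to C and halogen → acyl halide.
pendant –OC(=O)CH3: an acyloxy group → ester.
–OH on an sp³ carbon → alcohol (secondary).
–C(=O)–O–C with C on the carbonyl side → ester.
pendant –OC(=O)CH3: an acyloxy group → ester.
pendant –OC(=O)CH3: an acyloxy group → ester.
C–O–C with sp³ carbons on both sides and no adjacent C=O → ether.
–OH on an sp³ carbon → alcohol.
Ether appears at: CH(OCH3), CH(CH2OCH3), CH2OCH2 → 3.

3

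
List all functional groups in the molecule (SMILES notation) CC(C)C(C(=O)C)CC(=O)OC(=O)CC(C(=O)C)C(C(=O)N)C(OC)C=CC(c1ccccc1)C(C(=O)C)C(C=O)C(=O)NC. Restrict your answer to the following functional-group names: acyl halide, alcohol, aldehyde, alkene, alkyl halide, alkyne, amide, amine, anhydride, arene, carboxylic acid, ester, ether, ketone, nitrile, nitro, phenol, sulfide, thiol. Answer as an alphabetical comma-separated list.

pendant –COCH3: carbonyl C bonded to two carbons → ketone.
two acyl groups sharing one oxygen, –C(=O)–O–C(=O)– → anhydride.
pendant –COCH3: carbonyl C bonded to two carbons → ketone.
pendant –CONH2: carbonyl C bonded to C and N → amide.
pendant –OCH3: C–O–C with sp³ C, no adjacent C=O → ether.
C=C double bond → alkene.
pendant –C6H5: benzene ring → arene.
pendant –COCH3: carbonyl C bonded to two carbons → ketone.
pendant –CHO: carbonyl C bonded to C and H → aldehyde.
–C(=O)NHCH3: carbonyl C bonded to C and to N → amide (the N is not an amine).

aldehyde, alkene, amide, anhydride, arene, ether, ketone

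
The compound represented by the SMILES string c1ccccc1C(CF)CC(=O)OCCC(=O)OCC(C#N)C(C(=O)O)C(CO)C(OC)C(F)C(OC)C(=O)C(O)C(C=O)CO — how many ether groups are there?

Working along the chain:
  C6H5: C6H5– phenyl ring → arene.
  CH(CH2F): pendant –CH2X: halogen on sp³ carbon → alkyl halide.
  CH2COOCH2: –C(=O)–O–C with C on the carbonyl side → ester.
  CH2COOCH2: –C(=O)–O–C with C on the carbonyl side → ester.
  CH(CN): pendant –C≡N: nitrile.
  CH(COOH): pendant –COOH: carbonyl C bonded to C and –OH → carboxylic acid.
  CH(CH2OH): pendant –CH2OH on an sp³ backbone C → alcohol.
  CH(OCH3): pendant –OCH3: C–O–C with sp³ C, no adjacent C=O → ether.
  CH(F): halogen on an sp³ carbon → alkyl halide.
  CH(OCH3): pendant –OCH3: C–O–C with sp³ C, no adjacent C=O → ether.
  CO: –C(=O)– with carbon on both sides → ketone.
  CH(OH): –OH on an sp³ carbon → alcohol (secondary).
  CH(CHO): pendant –CHO: carbonyl C bonded to C and H → aldehyde.
  CH2OH: –OH on an sp³ carbon → alcohol.
Ether appears at: CH(OCH3), CH(OCH3) → 2.

2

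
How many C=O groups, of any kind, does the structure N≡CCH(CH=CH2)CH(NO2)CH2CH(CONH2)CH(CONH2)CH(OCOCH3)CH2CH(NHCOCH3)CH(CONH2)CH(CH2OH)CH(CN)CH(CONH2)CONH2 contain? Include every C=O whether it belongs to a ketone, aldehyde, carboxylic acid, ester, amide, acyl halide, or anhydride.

CH(CONH2): amide, 1 C=O (running total 1).
CH(CONH2): amide, 1 C=O (running total 2).
CH(OCOCH3): ester, 1 C=O (running total 3).
CH(NHCOCH3): amide, 1 C=O (running total 4).
CH(CONH2): amide, 1 C=O (running total 5).
CH(CONH2): amide, 1 C=O (running total 6).
CONH2: amide, 1 C=O (running total 7).

7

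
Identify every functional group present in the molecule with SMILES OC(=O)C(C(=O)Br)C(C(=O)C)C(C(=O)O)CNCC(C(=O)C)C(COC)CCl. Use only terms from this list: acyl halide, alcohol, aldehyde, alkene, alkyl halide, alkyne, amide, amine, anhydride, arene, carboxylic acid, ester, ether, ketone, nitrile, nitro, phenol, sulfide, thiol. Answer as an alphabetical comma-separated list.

Working along the chain:
  HOOC: –COOH: carbonyl C bonded to –OH and C → carboxylic acid (the –OH is not a separate alcohol).
  CH(COBr): pendant –C(=O)X: carbonyl C bonded to C and halogen → acyl halide.
  CH(COCH3): pendant –COCH3: carbonyl C bonded to two carbons → ketone.
  CH(COOH): pendant –COOH: carbonyl C bonded to C and –OH → carboxylic acid.
  CH2NHCH2: C–N–C with sp³ carbons and no adjacent C=O → amine (secondary).
  CH(COCH3): pendant –COCH3: carbonyl C bonded to two carbons → ketone.
  CH(CH2OCH3): pendant –CH2OCH3: C–O–C linkage → ether.
  CH2Cl: halogen on an sp³ carbon → alkyl halide.

acyl halide, alkyl halide, amine, carboxylic acid, ether, ketone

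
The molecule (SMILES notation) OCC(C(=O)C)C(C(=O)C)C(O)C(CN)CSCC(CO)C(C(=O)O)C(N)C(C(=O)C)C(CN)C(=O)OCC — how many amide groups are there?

HO– on an sp³ carbon → alcohol.
pendant –COCH3: carbonyl C bonded to two carbons → ketone.
pendant –COCH3: carbonyl C bonded to two carbons → ketone.
–OH on an sp³ carbon → alcohol (secondary).
pendant –CH2NH2: N on sp³ C, no adjacent C=O → amine.
C–S–C linkage → sulfide (thioether).
pendant –CH2OH on an sp³ backbone C → alcohol.
pendant –COOH: carbonyl C bonded to C and –OH → carboxylic acid.
–NH2 on an sp³ carbon with no adjacent C=O → amine.
pendant –COCH3: carbonyl C bonded to two carbons → ketone.
pendant –CH2NH2: N on sp³ C, no adjacent C=O → amine.
–C(=O)OCH2CH3: carbonyl C bonded to C and to –OEt → ester.
No segment is a amide: CH(CH2NH2) is amine, not amide; CH(NH2) is amine, not amide; CH(CH2NH2) is amine, not amide. → 0.

0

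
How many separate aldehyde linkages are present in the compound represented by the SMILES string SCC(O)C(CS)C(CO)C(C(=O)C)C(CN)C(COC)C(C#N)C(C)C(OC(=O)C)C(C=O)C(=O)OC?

Working along the chain:
  HSCH2: –SH on an sp³ carbon → thiol.
  CH(OH): –OH on an sp³ carbon → alcohol (secondary).
  CH(CH2SH): pendant –CH2SH → thiol.
  CH(CH2OH): pendant –CH2OH on an sp³ backbone C → alcohol.
  CH(COCH3): pendant –COCH3: carbonyl C bonded to two carbons → ketone.
  CH(CH2NH2): pendant –CH2NH2: N on sp³ C, no adjacent C=O → amine.
  CH(CH2OCH3): pendant –CH2OCH3: C–O–C linkage → ether.
  CH(CN): pendant –C≡N: nitrile.
  CH(OCOCH3): pendant –OC(=O)CH3: an acyloxy group → ester.
  CH(CHO): pendant –CHO: carbonyl C bonded to C and H → aldehyde.
  COOCH3: –C(=O)OCH3: carbonyl C bonded to C and to –OCH3 → ester (not ketone + ether).
Aldehyde appears at: CH(CHO) → 1.

1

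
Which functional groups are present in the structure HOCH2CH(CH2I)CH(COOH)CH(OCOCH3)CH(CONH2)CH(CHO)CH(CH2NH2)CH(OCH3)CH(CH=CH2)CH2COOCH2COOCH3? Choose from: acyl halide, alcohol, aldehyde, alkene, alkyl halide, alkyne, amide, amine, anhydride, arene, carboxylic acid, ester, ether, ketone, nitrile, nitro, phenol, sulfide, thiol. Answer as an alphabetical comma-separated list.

HO– on an sp³ carbon → alcohol.
pendant –CH2X: halogen on sp³ carbon → alkyl halide.
pendant –COOH: carbonyl C bonded to C and –OH → carboxylic acid.
pendant –OC(=O)CH3: an acyloxy group → ester.
pendant –CONH2: carbonyl C bonded to C and N → amide.
pendant –CHO: carbonyl C bonded to C and H → aldehyde.
pendant –CH2NH2: N on sp³ C, no adjacent C=O → amine.
pendant –OCH3: C–O–C with sp³ C, no adjacent C=O → ether.
pendant –CH=CH2: C=C double bond → alkene.
–C(=O)–O–C with C on the carbonyl side → ester.
–C(=O)OCH3: carbonyl C bonded to C and to –OCH3 → ester (not ketone + ether).

alcohol, aldehyde, alkene, alkyl halide, amide, amine, carboxylic acid, ester, ether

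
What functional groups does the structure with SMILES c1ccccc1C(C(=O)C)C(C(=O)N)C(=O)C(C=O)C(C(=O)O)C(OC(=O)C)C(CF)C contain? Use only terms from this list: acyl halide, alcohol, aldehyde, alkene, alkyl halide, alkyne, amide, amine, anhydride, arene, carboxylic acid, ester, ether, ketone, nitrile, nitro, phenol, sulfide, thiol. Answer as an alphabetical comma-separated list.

Taking each segment in turn:
  C6H5: C6H5– phenyl ring → arene.
  CH(COCH3): pendant –COCH3: carbonyl C bonded to two carbons → ketone.
  CH(CONH2): pendant –CONH2: carbonyl C bonded to C and N → amide.
  CO: –C(=O)– with carbon on both sides → ketone.
  CH(CHO): pendant –CHO: carbonyl C bonded to C and H → aldehyde.
  CH(COOH): pendant –COOH: carbonyl C bonded to C and –OH → carboxylic acid.
  CH(OCOCH3): pendant –OC(=O)CH3: an acyloxy group → ester.
  CH(CH2F): pendant –CH2X: halogen on sp³ carbon → alkyl halide.

aldehyde, alkyl halide, amide, arene, carboxylic acid, ester, ketone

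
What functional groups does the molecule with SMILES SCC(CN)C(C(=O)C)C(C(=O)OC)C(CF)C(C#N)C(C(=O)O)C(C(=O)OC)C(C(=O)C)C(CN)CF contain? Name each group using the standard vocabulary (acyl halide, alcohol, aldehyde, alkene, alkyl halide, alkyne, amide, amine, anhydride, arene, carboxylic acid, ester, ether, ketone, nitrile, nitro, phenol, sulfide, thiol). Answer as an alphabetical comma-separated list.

alkyl halide, amine, carboxylic acid, ester, ketone, nitrile, thiol

Reading the structure from left to right:
  HSCH2: –SH on an sp³ carbon → thiol.
  CH(CH2NH2): pendant –CH2NH2: N on sp³ C, no adjacent C=O → amine.
  CH(COCH3): pendant –COCH3: carbonyl C bonded to two carbons → ketone.
  CH(COOCH3): pendant –COOCH3: carbonyl C bonded to C and –OCH3 → ester.
  CH(CH2F): pendant –CH2X: halogen on sp³ carbon → alkyl halide.
  CH(CN): pendant –C≡N: nitrile.
  CH(COOH): pendant –COOH: carbonyl C bonded to C and –OH → carboxylic acid.
  CH(COOCH3): pendant –COOCH3: carbonyl C bonded to C and –OCH3 → ester.
  CH(COCH3): pendant –COCH3: carbonyl C bonded to two carbons → ketone.
  CH(CH2NH2): pendant –CH2NH2: N on sp³ C, no adjacent C=O → amine.
  CH2F: halogen on an sp³ carbon → alkyl halide.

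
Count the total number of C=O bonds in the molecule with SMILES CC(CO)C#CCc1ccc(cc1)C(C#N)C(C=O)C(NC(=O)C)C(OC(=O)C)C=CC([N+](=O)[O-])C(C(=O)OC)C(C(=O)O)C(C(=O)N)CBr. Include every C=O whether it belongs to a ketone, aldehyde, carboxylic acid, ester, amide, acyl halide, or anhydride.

6

CH(CHO): aldehyde, 1 C=O (running total 1).
CH(NHCOCH3): amide, 1 C=O (running total 2).
CH(OCOCH3): ester, 1 C=O (running total 3).
CH(COOCH3): ester, 1 C=O (running total 4).
CH(COOH): carboxylic acid, 1 C=O (running total 5).
CH(CONH2): amide, 1 C=O (running total 6).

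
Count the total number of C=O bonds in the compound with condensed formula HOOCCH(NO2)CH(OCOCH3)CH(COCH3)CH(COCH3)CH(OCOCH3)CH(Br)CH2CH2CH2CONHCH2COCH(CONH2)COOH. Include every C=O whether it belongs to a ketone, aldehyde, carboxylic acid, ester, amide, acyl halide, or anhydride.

9

HOOC: carboxylic acid, 1 C=O (running total 1).
CH(OCOCH3): ester, 1 C=O (running total 2).
CH(COCH3): ketone, 1 C=O (running total 3).
CH(COCH3): ketone, 1 C=O (running total 4).
CH(OCOCH3): ester, 1 C=O (running total 5).
CH2CONHCH2: amide, 1 C=O (running total 6).
CO: ketone, 1 C=O (running total 7).
CH(CONH2): amide, 1 C=O (running total 8).
COOH: carboxylic acid, 1 C=O (running total 9).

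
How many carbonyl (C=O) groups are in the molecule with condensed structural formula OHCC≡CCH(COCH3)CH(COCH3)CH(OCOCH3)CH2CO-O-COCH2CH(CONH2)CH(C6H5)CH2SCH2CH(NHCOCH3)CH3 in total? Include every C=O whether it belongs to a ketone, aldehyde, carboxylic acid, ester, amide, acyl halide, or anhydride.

8

OHC: aldehyde, 1 C=O (running total 1).
CH(COCH3): ketone, 1 C=O (running total 2).
CH(COCH3): ketone, 1 C=O (running total 3).
CH(OCOCH3): ester, 1 C=O (running total 4).
CH2CO-O-COCH2: anhydride, 2 C=O (running total 6).
CH(CONH2): amide, 1 C=O (running total 7).
CH(NHCOCH3): amide, 1 C=O (running total 8).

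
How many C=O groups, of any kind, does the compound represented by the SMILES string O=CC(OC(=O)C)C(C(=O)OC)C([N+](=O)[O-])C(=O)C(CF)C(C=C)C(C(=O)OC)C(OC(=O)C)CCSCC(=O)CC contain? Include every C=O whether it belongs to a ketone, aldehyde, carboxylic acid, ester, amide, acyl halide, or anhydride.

7

OHC: aldehyde, 1 C=O (running total 1).
CH(OCOCH3): ester, 1 C=O (running total 2).
CH(COOCH3): ester, 1 C=O (running total 3).
CO: ketone, 1 C=O (running total 4).
CH(COOCH3): ester, 1 C=O (running total 5).
CH(OCOCH3): ester, 1 C=O (running total 6).
CO: ketone, 1 C=O (running total 7).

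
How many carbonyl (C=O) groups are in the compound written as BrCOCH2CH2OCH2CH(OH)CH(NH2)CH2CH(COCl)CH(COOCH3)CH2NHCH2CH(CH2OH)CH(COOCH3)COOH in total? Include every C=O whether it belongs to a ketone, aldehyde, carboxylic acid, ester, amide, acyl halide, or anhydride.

5

BrCO: acyl halide, 1 C=O (running total 1).
CH(COCl): acyl halide, 1 C=O (running total 2).
CH(COOCH3): ester, 1 C=O (running total 3).
CH(COOCH3): ester, 1 C=O (running total 4).
COOH: carboxylic acid, 1 C=O (running total 5).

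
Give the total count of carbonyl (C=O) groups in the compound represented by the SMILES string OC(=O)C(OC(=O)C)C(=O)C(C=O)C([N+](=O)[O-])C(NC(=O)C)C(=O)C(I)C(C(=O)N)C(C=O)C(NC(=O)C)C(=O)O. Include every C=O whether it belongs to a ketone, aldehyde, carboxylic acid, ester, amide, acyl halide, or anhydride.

10

HOOC: carboxylic acid, 1 C=O (running total 1).
CH(OCOCH3): ester, 1 C=O (running total 2).
CO: ketone, 1 C=O (running total 3).
CH(CHO): aldehyde, 1 C=O (running total 4).
CH(NHCOCH3): amide, 1 C=O (running total 5).
CO: ketone, 1 C=O (running total 6).
CH(CONH2): amide, 1 C=O (running total 7).
CH(CHO): aldehyde, 1 C=O (running total 8).
CH(NHCOCH3): amide, 1 C=O (running total 9).
COOH: carboxylic acid, 1 C=O (running total 10).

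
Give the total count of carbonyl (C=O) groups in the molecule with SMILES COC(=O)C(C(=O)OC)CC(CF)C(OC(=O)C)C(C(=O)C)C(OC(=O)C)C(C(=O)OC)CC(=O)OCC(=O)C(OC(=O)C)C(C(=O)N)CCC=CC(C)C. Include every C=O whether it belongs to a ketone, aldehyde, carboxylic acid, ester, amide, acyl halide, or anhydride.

CH3OOC: ester, 1 C=O (running total 1).
CH(COOCH3): ester, 1 C=O (running total 2).
CH(OCOCH3): ester, 1 C=O (running total 3).
CH(COCH3): ketone, 1 C=O (running total 4).
CH(OCOCH3): ester, 1 C=O (running total 5).
CH(COOCH3): ester, 1 C=O (running total 6).
CH2COOCH2: ester, 1 C=O (running total 7).
CO: ketone, 1 C=O (running total 8).
CH(OCOCH3): ester, 1 C=O (running total 9).
CH(CONH2): amide, 1 C=O (running total 10).

10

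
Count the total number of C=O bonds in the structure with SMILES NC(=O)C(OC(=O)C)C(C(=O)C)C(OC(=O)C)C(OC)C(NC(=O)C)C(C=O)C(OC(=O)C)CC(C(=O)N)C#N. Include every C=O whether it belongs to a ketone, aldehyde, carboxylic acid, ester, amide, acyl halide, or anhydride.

8

H2NCO: amide, 1 C=O (running total 1).
CH(OCOCH3): ester, 1 C=O (running total 2).
CH(COCH3): ketone, 1 C=O (running total 3).
CH(OCOCH3): ester, 1 C=O (running total 4).
CH(NHCOCH3): amide, 1 C=O (running total 5).
CH(CHO): aldehyde, 1 C=O (running total 6).
CH(OCOCH3): ester, 1 C=O (running total 7).
CH(CONH2): amide, 1 C=O (running total 8).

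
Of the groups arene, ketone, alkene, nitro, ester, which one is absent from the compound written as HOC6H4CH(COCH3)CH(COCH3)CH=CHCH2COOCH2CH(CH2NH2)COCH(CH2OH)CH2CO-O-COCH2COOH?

nitro

ester: present (CH2COOCH2 — –C(=O)–O–C with C on the carbonyl side → ester).
arene: present (HOC6H4 — –OH attached directly to an aromatic ring → phenol (not alcohol); the ring itself is an arene).
ketone: present (CH(COCH3) — pendant –COCH3: carbonyl C bonded to two carbons → ketone).
alkene: present (CH=CH — C=C double bond → alkene).
nitro: no segment matches this pattern.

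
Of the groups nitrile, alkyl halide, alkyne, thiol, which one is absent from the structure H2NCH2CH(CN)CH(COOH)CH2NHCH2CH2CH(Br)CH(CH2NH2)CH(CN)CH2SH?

nitrile: present (CH(CN) — pendant –C≡N: nitrile).
thiol: present (CH2SH — –SH on an sp³ carbon → thiol).
alkyl halide: present (CH(Br) — halogen on an sp³ carbon → alkyl halide).
alkyne: absent. In CH(CN), the triple bond is C≡N, not C≡C, so it is a nitrile.

alkyne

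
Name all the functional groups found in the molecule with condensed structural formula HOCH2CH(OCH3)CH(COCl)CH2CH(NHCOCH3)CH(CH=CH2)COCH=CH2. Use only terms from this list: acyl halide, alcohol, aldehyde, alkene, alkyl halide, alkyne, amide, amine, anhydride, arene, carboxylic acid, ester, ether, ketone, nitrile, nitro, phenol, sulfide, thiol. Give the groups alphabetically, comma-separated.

Working along the chain:
  HOCH2: HO– on an sp³ carbon → alcohol.
  CH(OCH3): pendant –OCH3: C–O–C with sp³ C, no adjacent C=O → ether.
  CH(COCl): pendant –C(=O)X: carbonyl C bonded to C and halogen → acyl halide.
  CH(NHCOCH3): pendant –NHC(=O)CH3: N bonded to a carbonyl → amide (not amine).
  CH(CH=CH2): pendant –CH=CH2: C=C double bond → alkene.
  CO: –C(=O)– with carbon on both sides → ketone.
  CH=CH2: C=C double bond → alkene.

acyl halide, alcohol, alkene, amide, ether, ketone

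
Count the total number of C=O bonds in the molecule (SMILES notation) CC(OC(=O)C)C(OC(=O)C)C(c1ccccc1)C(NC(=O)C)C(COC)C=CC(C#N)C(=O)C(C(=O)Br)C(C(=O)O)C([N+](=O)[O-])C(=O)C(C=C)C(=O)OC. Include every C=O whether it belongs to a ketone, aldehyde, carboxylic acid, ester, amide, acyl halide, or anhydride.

CH(OCOCH3): ester, 1 C=O (running total 1).
CH(OCOCH3): ester, 1 C=O (running total 2).
CH(NHCOCH3): amide, 1 C=O (running total 3).
CO: ketone, 1 C=O (running total 4).
CH(COBr): acyl halide, 1 C=O (running total 5).
CH(COOH): carboxylic acid, 1 C=O (running total 6).
CO: ketone, 1 C=O (running total 7).
COOCH3: ester, 1 C=O (running total 8).

8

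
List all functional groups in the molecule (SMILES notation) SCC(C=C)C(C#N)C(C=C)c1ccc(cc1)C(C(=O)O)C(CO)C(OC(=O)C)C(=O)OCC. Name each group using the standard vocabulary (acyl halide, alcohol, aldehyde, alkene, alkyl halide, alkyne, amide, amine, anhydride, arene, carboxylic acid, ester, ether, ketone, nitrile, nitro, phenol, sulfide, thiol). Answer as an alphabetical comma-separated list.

alcohol, alkene, arene, carboxylic acid, ester, nitrile, thiol

Taking each segment in turn:
  HSCH2: –SH on an sp³ carbon → thiol.
  CH(CH=CH2): pendant –CH=CH2: C=C double bond → alkene.
  CH(CN): pendant –C≡N: nitrile.
  CH(CH=CH2): pendant –CH=CH2: C=C double bond → alkene.
  C6H4: para-disubstituted benzene ring → arene.
  CH(COOH): pendant –COOH: carbonyl C bonded to C and –OH → carboxylic acid.
  CH(CH2OH): pendant –CH2OH on an sp³ backbone C → alcohol.
  CH(OCOCH3): pendant –OC(=O)CH3: an acyloxy group → ester.
  COOCH2CH3: –C(=O)OCH2CH3: carbonyl C bonded to C and to –OEt → ester.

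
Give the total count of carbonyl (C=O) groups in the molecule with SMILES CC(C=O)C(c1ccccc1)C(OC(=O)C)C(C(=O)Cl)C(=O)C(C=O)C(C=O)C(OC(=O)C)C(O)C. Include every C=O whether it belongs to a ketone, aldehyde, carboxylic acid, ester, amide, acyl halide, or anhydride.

7

CH(CHO): aldehyde, 1 C=O (running total 1).
CH(OCOCH3): ester, 1 C=O (running total 2).
CH(COCl): acyl halide, 1 C=O (running total 3).
CO: ketone, 1 C=O (running total 4).
CH(CHO): aldehyde, 1 C=O (running total 5).
CH(CHO): aldehyde, 1 C=O (running total 6).
CH(OCOCH3): ester, 1 C=O (running total 7).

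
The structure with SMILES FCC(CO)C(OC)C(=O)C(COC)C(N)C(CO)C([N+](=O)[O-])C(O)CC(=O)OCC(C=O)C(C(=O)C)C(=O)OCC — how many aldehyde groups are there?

Reading the structure from left to right:
  FCH2: halogen on an sp³ carbon → alkyl halide.
  CH(CH2OH): pendant –CH2OH on an sp³ backbone C → alcohol.
  CH(OCH3): pendant –OCH3: C–O–C with sp³ C, no adjacent C=O → ether.
  CO: –C(=O)– with carbon on both sides → ketone.
  CH(CH2OCH3): pendant –CH2OCH3: C–O–C linkage → ether.
  CH(NH2): –NH2 on an sp³ carbon with no adjacent C=O → amine.
  CH(CH2OH): pendant –CH2OH on an sp³ backbone C → alcohol.
  CH(NO2): –NO2 on an sp³ carbon → nitro (the N=O is not a carbonyl).
  CH(OH): –OH on an sp³ carbon → alcohol (secondary).
  CH2COOCH2: –C(=O)–O–C with C on the carbonyl side → ester.
  CH(CHO): pendant –CHO: carbonyl C bonded to C and H → aldehyde.
  CH(COCH3): pendant –COCH3: carbonyl C bonded to two carbons → ketone.
  COOCH2CH3: –C(=O)OCH2CH3: carbonyl C bonded to C and to –OEt → ester.
Aldehyde appears at: CH(CHO) → 1.

1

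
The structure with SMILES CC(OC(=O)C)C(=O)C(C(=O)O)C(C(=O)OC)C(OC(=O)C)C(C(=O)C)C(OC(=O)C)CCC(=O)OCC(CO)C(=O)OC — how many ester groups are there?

6

Reading the structure from left to right:
  CH(OCOCH3): pendant –OC(=O)CH3: an acyloxy group → ester.
  CO: –C(=O)– with carbon on both sides → ketone.
  CH(COOH): pendant –COOH: carbonyl C bonded to C and –OH → carboxylic acid.
  CH(COOCH3): pendant –COOCH3: carbonyl C bonded to C and –OCH3 → ester.
  CH(OCOCH3): pendant –OC(=O)CH3: an acyloxy group → ester.
  CH(COCH3): pendant –COCH3: carbonyl C bonded to two carbons → ketone.
  CH(OCOCH3): pendant –OC(=O)CH3: an acyloxy group → ester.
  CH2COOCH2: –C(=O)–O–C with C on the carbonyl side → ester.
  CH(CH2OH): pendant –CH2OH on an sp³ backbone C → alcohol.
  COOCH3: –C(=O)OCH3: carbonyl C bonded to C and to –OCH3 → ester (not ketone + ether).
Ester appears at: CH(OCOCH3), CH(COOCH3), CH(OCOCH3), CH(OCOCH3), CH2COOCH2, COOCH3 → 6.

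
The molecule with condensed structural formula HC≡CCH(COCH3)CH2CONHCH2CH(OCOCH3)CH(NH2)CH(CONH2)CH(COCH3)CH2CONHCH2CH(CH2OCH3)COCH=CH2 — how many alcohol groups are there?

C≡C triple bond → alkyne.
pendant –COCH3: carbonyl C bonded to two carbons → ketone.
–C(=O)–N– linkage → amide (the N is not an amine).
pendant –OC(=O)CH3: an acyloxy group → ester.
–NH2 on an sp³ carbon with no adjacent C=O → amine.
pendant –CONH2: carbonyl C bonded to C and N → amide.
pendant –COCH3: carbonyl C bonded to two carbons → ketone.
–C(=O)–N– linkage → amide (the N is not an amine).
pendant –CH2OCH3: C–O–C linkage → ether.
–C(=O)– with carbon on both sides → ketone.
C=C double bond → alkene.
No segment is a alcohol: CH(COCH3) is ketone, not alcohol; CH(COCH3) is ketone, not alcohol; CH(CH2OCH3) is ether, not alcohol. → 0.

0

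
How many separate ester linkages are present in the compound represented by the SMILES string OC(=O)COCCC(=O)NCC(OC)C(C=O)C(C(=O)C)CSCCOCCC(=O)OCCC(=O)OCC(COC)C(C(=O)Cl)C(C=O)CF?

2

–COOH: carbonyl C bonded to –OH and C → carboxylic acid (the –OH is not a separate alcohol).
C–O–C with sp³ carbons on both sides and no adjacent C=O → ether.
–C(=O)–N– linkage → amide (the N is not an amine).
pendant –OCH3: C–O–C with sp³ C, no adjacent C=O → ether.
pendant –CHO: carbonyl C bonded to C and H → aldehyde.
pendant –COCH3: carbonyl C bonded to two carbons → ketone.
C–S–C linkage → sulfide (thioether).
C–O–C with sp³ carbons on both sides and no adjacent C=O → ether.
–C(=O)–O–C with C on the carbonyl side → ester.
–C(=O)–O–C with C on the carbonyl side → ester.
pendant –CH2OCH3: C–O–C linkage → ether.
pendant –C(=O)X: carbonyl C bonded to C and halogen → acyl halide.
pendant –CHO: carbonyl C bonded to C and H → aldehyde.
halogen on an sp³ carbon → alkyl halide.
Ester appears at: CH2COOCH2, CH2COOCH2 → 2.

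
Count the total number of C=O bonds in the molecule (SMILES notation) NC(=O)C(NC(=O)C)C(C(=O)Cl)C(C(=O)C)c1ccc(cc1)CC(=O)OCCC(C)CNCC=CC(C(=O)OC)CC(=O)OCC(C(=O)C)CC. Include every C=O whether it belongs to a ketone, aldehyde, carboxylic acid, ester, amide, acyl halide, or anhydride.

8

H2NCO: amide, 1 C=O (running total 1).
CH(NHCOCH3): amide, 1 C=O (running total 2).
CH(COCl): acyl halide, 1 C=O (running total 3).
CH(COCH3): ketone, 1 C=O (running total 4).
CH2COOCH2: ester, 1 C=O (running total 5).
CH(COOCH3): ester, 1 C=O (running total 6).
CH2COOCH2: ester, 1 C=O (running total 7).
CH(COCH3): ketone, 1 C=O (running total 8).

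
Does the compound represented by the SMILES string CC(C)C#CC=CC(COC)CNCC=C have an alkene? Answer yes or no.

Taking each segment in turn:
  C≡C: C≡C triple bond → alkyne.
  CH=CH: C=C double bond → alkene.
  CH(CH2OCH3): pendant –CH2OCH3: C–O–C linkage → ether.
  CH2NHCH2: C–N–C with sp³ carbons and no adjacent C=O → amine (secondary).
  CH=CH2: C=C double bond → alkene.
The CH=CH segment supplies the alkene: C=C double bond → alkene.

yes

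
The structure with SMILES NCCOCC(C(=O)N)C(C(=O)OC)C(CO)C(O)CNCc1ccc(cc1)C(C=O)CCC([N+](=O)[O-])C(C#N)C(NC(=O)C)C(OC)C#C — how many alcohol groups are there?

–NH2 on an sp³ carbon with no adjacent C=O → amine.
C–O–C with sp³ carbons on both sides and no adjacent C=O → ether.
pendant –CONH2: carbonyl C bonded to C and N → amide.
pendant –COOCH3: carbonyl C bonded to C and –OCH3 → ester.
pendant –CH2OH on an sp³ backbone C → alcohol.
–OH on an sp³ carbon → alcohol (secondary).
C–N–C with sp³ carbons and no adjacent C=O → amine (secondary).
para-disubstituted benzene ring → arene.
pendant –CHO: carbonyl C bonded to C and H → aldehyde.
–NO2 on an sp³ carbon → nitro (the N=O is not a carbonyl).
pendant –C≡N: nitrile.
pendant –NHC(=O)CH3: N bonded to a carbonyl → amide (not amine).
pendant –OCH3: C–O–C with sp³ C, no adjacent C=O → ether.
C≡C triple bond → alkyne.
Alcohol appears at: CH(CH2OH), CH(OH) → 2.

2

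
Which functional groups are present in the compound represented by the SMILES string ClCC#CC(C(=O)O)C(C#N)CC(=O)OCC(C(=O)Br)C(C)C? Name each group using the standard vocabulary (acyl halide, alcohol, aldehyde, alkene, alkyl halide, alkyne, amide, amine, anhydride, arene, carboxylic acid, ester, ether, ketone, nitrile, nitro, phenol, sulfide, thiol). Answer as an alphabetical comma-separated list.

Taking each segment in turn:
  ClCH2: halogen on an sp³ carbon → alkyl halide.
  C≡C: C≡C triple bond → alkyne.
  CH(COOH): pendant –COOH: carbonyl C bonded to C and –OH → carboxylic acid.
  CH(CN): pendant –C≡N: nitrile.
  CH2COOCH2: –C(=O)–O–C with C on the carbonyl side → ester.
  CH(COBr): pendant –C(=O)X: carbonyl C bonded to C and halogen → acyl halide.

acyl halide, alkyl halide, alkyne, carboxylic acid, ester, nitrile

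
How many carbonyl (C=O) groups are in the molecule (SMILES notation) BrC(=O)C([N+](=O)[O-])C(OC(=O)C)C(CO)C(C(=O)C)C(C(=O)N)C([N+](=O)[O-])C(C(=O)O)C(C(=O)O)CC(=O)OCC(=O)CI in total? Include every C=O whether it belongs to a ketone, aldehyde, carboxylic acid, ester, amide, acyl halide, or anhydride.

BrCO: acyl halide, 1 C=O (running total 1).
CH(OCOCH3): ester, 1 C=O (running total 2).
CH(COCH3): ketone, 1 C=O (running total 3).
CH(CONH2): amide, 1 C=O (running total 4).
CH(COOH): carboxylic acid, 1 C=O (running total 5).
CH(COOH): carboxylic acid, 1 C=O (running total 6).
CH2COOCH2: ester, 1 C=O (running total 7).
CO: ketone, 1 C=O (running total 8).

8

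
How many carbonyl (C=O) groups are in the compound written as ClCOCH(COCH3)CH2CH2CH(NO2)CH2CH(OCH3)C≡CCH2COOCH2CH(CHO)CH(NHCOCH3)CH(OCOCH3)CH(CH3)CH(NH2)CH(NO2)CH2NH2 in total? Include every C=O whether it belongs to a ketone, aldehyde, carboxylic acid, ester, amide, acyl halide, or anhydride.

6

ClCO: acyl halide, 1 C=O (running total 1).
CH(COCH3): ketone, 1 C=O (running total 2).
CH2COOCH2: ester, 1 C=O (running total 3).
CH(CHO): aldehyde, 1 C=O (running total 4).
CH(NHCOCH3): amide, 1 C=O (running total 5).
CH(OCOCH3): ester, 1 C=O (running total 6).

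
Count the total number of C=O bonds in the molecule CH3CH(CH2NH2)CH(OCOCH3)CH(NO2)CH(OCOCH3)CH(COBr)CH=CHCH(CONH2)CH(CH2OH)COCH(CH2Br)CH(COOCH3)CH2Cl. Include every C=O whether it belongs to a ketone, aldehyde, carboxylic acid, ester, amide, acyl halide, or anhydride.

CH(OCOCH3): ester, 1 C=O (running total 1).
CH(OCOCH3): ester, 1 C=O (running total 2).
CH(COBr): acyl halide, 1 C=O (running total 3).
CH(CONH2): amide, 1 C=O (running total 4).
CO: ketone, 1 C=O (running total 5).
CH(COOCH3): ester, 1 C=O (running total 6).

6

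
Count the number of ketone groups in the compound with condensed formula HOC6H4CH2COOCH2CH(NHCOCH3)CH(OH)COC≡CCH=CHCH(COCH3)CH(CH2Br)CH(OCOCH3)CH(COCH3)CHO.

3

–OH attached directly to an aromatic ring → phenol (not alcohol); the ring itself is an arene.
–C(=O)–O–C with C on the carbonyl side → ester.
pendant –NHC(=O)CH3: N bonded to a carbonyl → amide (not amine).
–OH on an sp³ carbon → alcohol (secondary).
–C(=O)– with carbon on both sides → ketone.
C≡C triple bond → alkyne.
C=C double bond → alkene.
pendant –COCH3: carbonyl C bonded to two carbons → ketone.
pendant –CH2X: halogen on sp³ carbon → alkyl halide.
pendant –OC(=O)CH3: an acyloxy group → ester.
pendant –COCH3: carbonyl C bonded to two carbons → ketone.
terminal –CHO: carbonyl C bonded to H and C → aldehyde.
Ketone appears at: CO, CH(COCH3), CH(COCH3) → 3.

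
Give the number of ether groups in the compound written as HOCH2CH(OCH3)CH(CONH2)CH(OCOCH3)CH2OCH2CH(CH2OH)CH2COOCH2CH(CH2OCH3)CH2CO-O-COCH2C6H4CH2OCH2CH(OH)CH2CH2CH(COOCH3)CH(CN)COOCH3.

4

Reading the structure from left to right:
  HOCH2: HO– on an sp³ carbon → alcohol.
  CH(OCH3): pendant –OCH3: C–O–C with sp³ C, no adjacent C=O → ether.
  CH(CONH2): pendant –CONH2: carbonyl C bonded to C and N → amide.
  CH(OCOCH3): pendant –OC(=O)CH3: an acyloxy group → ester.
  CH2OCH2: C–O–C with sp³ carbons on both sides and no adjacent C=O → ether.
  CH(CH2OH): pendant –CH2OH on an sp³ backbone C → alcohol.
  CH2COOCH2: –C(=O)–O–C with C on the carbonyl side → ester.
  CH(CH2OCH3): pendant –CH2OCH3: C–O–C linkage → ether.
  CH2CO-O-COCH2: two acyl groups sharing one oxygen, –C(=O)–O–C(=O)– → anhydride.
  C6H4: para-disubstituted benzene ring → arene.
  CH2OCH2: C–O–C with sp³ carbons on both sides and no adjacent C=O → ether.
  CH(OH): –OH on an sp³ carbon → alcohol (secondary).
  CH(COOCH3): pendant –COOCH3: carbonyl C bonded to C and –OCH3 → ester.
  CH(CN): pendant –C≡N: nitrile.
  COOCH3: –C(=O)OCH3: carbonyl C bonded to C and to –OCH3 → ester (not ketone + ether).
Ether appears at: CH(OCH3), CH2OCH2, CH(CH2OCH3), CH2OCH2 → 4.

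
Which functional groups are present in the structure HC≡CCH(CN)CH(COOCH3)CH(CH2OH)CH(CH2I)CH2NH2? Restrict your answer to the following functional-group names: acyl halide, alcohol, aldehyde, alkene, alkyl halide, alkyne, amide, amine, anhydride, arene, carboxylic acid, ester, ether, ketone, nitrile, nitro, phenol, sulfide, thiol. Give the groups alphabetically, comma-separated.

alcohol, alkyl halide, alkyne, amine, ester, nitrile

C≡C triple bond → alkyne.
pendant –C≡N: nitrile.
pendant –COOCH3: carbonyl C bonded to C and –OCH3 → ester.
pendant –CH2OH on an sp³ backbone C → alcohol.
pendant –CH2X: halogen on sp³ carbon → alkyl halide.
–NH2 on an sp³ carbon with no adjacent C=O → amine.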